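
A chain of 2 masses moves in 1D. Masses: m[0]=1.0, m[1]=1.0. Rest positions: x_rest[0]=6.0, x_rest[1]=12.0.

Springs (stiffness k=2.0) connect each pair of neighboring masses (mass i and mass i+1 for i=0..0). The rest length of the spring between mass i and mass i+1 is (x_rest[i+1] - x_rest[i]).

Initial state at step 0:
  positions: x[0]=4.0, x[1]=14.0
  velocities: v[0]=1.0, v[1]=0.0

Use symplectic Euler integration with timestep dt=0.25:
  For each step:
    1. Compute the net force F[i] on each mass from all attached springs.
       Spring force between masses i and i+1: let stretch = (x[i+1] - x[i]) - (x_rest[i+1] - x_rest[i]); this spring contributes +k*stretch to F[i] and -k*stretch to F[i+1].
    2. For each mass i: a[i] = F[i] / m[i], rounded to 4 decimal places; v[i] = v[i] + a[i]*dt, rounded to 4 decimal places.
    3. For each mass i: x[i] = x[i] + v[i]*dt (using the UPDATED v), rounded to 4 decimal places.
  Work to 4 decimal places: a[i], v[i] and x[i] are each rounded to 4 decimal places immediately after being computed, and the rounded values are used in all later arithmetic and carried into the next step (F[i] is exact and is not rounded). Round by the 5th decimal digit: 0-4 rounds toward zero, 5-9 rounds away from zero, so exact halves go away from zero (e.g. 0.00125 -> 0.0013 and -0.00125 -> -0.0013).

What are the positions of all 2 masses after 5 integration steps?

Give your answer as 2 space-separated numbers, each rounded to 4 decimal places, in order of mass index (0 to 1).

Step 0: x=[4.0000 14.0000] v=[1.0000 0.0000]
Step 1: x=[4.7500 13.5000] v=[3.0000 -2.0000]
Step 2: x=[5.8438 12.6563] v=[4.3750 -3.3750]
Step 3: x=[7.0391 11.7110] v=[4.7813 -3.7813]
Step 4: x=[8.0684 10.9317] v=[4.1173 -3.1173]
Step 5: x=[8.7057 10.5445] v=[2.5490 -1.5490]

Answer: 8.7057 10.5445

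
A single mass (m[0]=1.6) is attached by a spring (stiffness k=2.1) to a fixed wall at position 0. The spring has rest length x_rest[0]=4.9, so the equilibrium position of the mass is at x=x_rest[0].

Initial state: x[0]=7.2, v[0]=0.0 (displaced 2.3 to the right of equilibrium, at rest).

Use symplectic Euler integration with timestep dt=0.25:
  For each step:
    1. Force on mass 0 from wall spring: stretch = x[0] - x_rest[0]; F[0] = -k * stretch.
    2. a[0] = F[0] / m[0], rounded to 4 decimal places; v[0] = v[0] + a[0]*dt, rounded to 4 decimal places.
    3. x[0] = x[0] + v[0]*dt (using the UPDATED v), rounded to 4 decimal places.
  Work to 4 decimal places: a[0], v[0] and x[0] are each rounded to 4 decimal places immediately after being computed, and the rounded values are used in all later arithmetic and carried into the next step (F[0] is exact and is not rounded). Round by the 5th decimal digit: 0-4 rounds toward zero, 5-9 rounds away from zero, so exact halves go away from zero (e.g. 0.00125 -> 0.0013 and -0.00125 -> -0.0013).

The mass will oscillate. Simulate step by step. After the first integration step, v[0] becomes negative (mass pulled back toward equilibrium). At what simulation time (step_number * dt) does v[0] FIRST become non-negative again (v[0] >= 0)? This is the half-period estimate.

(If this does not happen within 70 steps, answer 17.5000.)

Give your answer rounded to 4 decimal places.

Step 0: x=[7.2000] v=[0.0000]
Step 1: x=[7.0113] v=[-0.7547]
Step 2: x=[6.6494] v=[-1.4475]
Step 3: x=[6.1440] v=[-2.0215]
Step 4: x=[5.5366] v=[-2.4297]
Step 5: x=[4.8770] v=[-2.6386]
Step 6: x=[4.2192] v=[-2.6311]
Step 7: x=[3.6173] v=[-2.4077]
Step 8: x=[3.1206] v=[-1.9868]
Step 9: x=[2.7699] v=[-1.4029]
Step 10: x=[2.5939] v=[-0.7040]
Step 11: x=[2.6071] v=[0.0527]
First v>=0 after going negative at step 11, time=2.7500

Answer: 2.7500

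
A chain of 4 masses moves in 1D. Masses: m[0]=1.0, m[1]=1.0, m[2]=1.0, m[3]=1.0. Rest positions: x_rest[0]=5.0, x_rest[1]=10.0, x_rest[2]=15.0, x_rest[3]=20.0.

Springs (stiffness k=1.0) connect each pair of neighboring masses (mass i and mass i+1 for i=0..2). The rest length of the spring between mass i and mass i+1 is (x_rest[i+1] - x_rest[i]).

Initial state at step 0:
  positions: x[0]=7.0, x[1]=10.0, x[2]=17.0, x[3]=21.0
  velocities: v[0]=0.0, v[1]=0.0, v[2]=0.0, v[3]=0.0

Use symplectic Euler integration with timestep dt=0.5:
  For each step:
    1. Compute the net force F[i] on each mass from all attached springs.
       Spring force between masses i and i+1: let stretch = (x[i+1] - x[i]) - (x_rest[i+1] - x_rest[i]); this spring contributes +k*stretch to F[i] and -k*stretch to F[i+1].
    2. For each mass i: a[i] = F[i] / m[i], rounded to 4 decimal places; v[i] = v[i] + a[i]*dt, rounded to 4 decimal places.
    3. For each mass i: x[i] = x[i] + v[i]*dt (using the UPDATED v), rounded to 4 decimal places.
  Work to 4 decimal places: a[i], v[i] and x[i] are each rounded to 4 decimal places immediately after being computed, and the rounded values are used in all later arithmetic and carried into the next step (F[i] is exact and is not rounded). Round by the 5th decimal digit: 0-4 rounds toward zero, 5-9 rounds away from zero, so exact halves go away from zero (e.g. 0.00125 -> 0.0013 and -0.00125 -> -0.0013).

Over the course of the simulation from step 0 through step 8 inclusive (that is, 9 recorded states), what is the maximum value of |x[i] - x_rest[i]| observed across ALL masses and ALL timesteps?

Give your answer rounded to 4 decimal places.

Answer: 2.6094

Derivation:
Step 0: x=[7.0000 10.0000 17.0000 21.0000] v=[0.0000 0.0000 0.0000 0.0000]
Step 1: x=[6.5000 11.0000 16.2500 21.2500] v=[-1.0000 2.0000 -1.5000 0.5000]
Step 2: x=[5.8750 12.1875 15.4375 21.5000] v=[-1.2500 2.3750 -1.6250 0.5000]
Step 3: x=[5.5781 12.6094 15.3281 21.4844] v=[-0.5938 0.8438 -0.2188 -0.0313]
Step 4: x=[5.7891 11.9532 16.0781 21.1797] v=[0.4219 -1.3125 1.5000 -0.6095]
Step 5: x=[6.2911 10.7872 17.0723 20.8496] v=[1.0040 -2.3321 1.9884 -0.6603]
Step 6: x=[6.6672 10.0684 17.4396 20.8251] v=[0.7521 -1.4376 0.7345 -0.0490]
Step 7: x=[6.6436 10.3421 16.8104 21.2043] v=[-0.0473 0.5474 -1.2584 0.7583]
Step 8: x=[6.2946 11.3083 15.6626 21.7350] v=[-0.6981 1.9323 -2.2956 1.0614]
Max displacement = 2.6094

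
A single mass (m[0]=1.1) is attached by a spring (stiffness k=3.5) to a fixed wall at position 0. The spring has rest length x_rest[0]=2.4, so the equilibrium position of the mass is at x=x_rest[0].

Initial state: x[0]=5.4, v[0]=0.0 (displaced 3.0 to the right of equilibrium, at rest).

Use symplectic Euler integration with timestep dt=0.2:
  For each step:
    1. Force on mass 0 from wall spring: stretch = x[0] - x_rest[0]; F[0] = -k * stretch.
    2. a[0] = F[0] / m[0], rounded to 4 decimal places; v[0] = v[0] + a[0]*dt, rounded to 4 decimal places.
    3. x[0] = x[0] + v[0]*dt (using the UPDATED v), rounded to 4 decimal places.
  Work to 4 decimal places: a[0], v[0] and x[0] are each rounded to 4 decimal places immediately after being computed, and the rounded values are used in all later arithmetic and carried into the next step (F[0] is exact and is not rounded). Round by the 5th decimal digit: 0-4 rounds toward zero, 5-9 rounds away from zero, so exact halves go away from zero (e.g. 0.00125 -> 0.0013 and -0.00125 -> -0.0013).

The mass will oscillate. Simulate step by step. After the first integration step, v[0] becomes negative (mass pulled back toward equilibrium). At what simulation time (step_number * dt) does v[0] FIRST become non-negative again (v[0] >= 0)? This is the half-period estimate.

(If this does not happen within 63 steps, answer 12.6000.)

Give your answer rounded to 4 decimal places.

Answer: 1.8000

Derivation:
Step 0: x=[5.4000] v=[0.0000]
Step 1: x=[5.0182] v=[-1.9091]
Step 2: x=[4.3032] v=[-3.5752]
Step 3: x=[3.3459] v=[-4.7863]
Step 4: x=[2.2683] v=[-5.3882]
Step 5: x=[1.2074] v=[-5.3044]
Step 6: x=[0.2983] v=[-4.5455]
Step 7: x=[-0.3433] v=[-3.2081]
Step 8: x=[-0.6358] v=[-1.4624]
Step 9: x=[-0.5419] v=[0.4695]
First v>=0 after going negative at step 9, time=1.8000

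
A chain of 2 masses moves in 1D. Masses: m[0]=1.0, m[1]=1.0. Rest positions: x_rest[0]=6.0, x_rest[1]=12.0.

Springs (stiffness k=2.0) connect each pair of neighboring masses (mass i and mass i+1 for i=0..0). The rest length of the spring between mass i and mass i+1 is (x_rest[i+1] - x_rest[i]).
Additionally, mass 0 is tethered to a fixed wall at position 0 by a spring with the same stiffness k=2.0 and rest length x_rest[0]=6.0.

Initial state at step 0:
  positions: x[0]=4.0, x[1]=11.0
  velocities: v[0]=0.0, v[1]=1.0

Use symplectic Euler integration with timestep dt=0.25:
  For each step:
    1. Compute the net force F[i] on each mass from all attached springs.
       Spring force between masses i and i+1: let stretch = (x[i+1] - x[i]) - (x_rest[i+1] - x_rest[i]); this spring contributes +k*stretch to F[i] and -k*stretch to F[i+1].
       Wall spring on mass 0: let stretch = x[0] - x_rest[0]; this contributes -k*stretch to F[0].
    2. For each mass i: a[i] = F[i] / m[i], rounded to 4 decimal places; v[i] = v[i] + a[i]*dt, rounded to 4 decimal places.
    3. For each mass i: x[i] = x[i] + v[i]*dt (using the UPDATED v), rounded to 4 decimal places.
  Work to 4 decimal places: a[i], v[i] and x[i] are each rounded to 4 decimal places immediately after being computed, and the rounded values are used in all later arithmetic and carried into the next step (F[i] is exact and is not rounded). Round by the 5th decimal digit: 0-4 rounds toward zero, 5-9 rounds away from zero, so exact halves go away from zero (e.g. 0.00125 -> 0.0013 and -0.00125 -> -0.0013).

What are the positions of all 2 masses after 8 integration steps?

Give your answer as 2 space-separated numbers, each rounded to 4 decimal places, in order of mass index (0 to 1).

Step 0: x=[4.0000 11.0000] v=[0.0000 1.0000]
Step 1: x=[4.3750 11.1250] v=[1.5000 0.5000]
Step 2: x=[5.0469 11.1563] v=[2.6875 0.1250]
Step 3: x=[5.8516 11.1739] v=[3.2188 0.0703]
Step 4: x=[6.5902 11.2762] v=[2.9542 0.4092]
Step 5: x=[7.0907 11.5428] v=[2.0021 1.0662]
Step 6: x=[7.2614 12.0029] v=[0.6828 1.8402]
Step 7: x=[7.1171 12.6203] v=[-0.5772 2.4695]
Step 8: x=[6.7711 13.2998] v=[-1.3842 2.7179]

Answer: 6.7711 13.2998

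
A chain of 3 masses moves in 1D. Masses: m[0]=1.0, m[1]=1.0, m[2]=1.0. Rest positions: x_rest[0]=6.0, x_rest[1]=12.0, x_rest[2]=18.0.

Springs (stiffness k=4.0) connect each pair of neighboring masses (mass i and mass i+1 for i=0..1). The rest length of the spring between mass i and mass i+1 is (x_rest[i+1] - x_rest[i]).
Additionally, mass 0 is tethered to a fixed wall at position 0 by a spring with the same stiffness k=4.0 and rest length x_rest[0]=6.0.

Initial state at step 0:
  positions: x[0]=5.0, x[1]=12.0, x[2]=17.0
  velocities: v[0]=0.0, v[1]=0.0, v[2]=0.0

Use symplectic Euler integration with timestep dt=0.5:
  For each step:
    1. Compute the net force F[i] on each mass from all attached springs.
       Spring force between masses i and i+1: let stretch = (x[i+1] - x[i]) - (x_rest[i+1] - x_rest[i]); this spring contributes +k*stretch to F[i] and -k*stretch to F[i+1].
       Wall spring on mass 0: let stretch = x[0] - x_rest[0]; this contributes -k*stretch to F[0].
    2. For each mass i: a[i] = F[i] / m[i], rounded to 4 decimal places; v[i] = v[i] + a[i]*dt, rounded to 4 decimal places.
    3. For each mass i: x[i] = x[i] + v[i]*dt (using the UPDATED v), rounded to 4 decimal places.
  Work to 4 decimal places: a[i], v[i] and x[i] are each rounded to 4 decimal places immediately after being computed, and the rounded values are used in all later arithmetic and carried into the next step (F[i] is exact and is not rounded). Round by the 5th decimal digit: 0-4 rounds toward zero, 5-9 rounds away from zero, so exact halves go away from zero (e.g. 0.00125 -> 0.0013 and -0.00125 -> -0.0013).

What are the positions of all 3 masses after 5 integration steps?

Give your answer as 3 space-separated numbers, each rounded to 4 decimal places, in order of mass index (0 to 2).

Step 0: x=[5.0000 12.0000 17.0000] v=[0.0000 0.0000 0.0000]
Step 1: x=[7.0000 10.0000 18.0000] v=[4.0000 -4.0000 2.0000]
Step 2: x=[5.0000 13.0000 17.0000] v=[-4.0000 6.0000 -2.0000]
Step 3: x=[6.0000 12.0000 18.0000] v=[2.0000 -2.0000 2.0000]
Step 4: x=[7.0000 11.0000 19.0000] v=[2.0000 -2.0000 2.0000]
Step 5: x=[5.0000 14.0000 18.0000] v=[-4.0000 6.0000 -2.0000]

Answer: 5.0000 14.0000 18.0000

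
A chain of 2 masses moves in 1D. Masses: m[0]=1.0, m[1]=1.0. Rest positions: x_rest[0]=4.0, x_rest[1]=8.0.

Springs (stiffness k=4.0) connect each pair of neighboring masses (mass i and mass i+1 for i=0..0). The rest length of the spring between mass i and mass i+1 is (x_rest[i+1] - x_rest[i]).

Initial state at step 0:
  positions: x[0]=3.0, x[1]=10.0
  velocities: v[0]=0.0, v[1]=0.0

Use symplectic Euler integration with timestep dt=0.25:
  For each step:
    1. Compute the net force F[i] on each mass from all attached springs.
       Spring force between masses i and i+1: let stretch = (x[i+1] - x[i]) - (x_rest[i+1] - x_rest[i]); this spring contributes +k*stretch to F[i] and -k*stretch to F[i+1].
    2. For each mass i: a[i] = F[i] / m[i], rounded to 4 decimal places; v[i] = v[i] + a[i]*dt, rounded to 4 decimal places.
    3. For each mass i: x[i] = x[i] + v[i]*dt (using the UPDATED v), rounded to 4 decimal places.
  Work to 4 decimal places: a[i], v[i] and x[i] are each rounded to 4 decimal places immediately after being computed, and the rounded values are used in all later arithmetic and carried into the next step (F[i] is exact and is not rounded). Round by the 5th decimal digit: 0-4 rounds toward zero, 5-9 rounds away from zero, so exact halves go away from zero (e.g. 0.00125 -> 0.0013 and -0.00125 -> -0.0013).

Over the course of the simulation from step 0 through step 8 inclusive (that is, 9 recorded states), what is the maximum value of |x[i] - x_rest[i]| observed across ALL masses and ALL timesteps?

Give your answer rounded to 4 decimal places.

Step 0: x=[3.0000 10.0000] v=[0.0000 0.0000]
Step 1: x=[3.7500 9.2500] v=[3.0000 -3.0000]
Step 2: x=[4.8750 8.1250] v=[4.5000 -4.5000]
Step 3: x=[5.8125 7.1875] v=[3.7500 -3.7500]
Step 4: x=[6.0938 6.9063] v=[1.1250 -1.1250]
Step 5: x=[5.5782 7.4219] v=[-2.0625 2.0625]
Step 6: x=[4.5235 8.4766] v=[-4.2188 4.2188]
Step 7: x=[3.4571 9.5430] v=[-4.2657 4.2657]
Step 8: x=[2.9122 10.0880] v=[-2.1798 2.1798]
Max displacement = 2.0938

Answer: 2.0938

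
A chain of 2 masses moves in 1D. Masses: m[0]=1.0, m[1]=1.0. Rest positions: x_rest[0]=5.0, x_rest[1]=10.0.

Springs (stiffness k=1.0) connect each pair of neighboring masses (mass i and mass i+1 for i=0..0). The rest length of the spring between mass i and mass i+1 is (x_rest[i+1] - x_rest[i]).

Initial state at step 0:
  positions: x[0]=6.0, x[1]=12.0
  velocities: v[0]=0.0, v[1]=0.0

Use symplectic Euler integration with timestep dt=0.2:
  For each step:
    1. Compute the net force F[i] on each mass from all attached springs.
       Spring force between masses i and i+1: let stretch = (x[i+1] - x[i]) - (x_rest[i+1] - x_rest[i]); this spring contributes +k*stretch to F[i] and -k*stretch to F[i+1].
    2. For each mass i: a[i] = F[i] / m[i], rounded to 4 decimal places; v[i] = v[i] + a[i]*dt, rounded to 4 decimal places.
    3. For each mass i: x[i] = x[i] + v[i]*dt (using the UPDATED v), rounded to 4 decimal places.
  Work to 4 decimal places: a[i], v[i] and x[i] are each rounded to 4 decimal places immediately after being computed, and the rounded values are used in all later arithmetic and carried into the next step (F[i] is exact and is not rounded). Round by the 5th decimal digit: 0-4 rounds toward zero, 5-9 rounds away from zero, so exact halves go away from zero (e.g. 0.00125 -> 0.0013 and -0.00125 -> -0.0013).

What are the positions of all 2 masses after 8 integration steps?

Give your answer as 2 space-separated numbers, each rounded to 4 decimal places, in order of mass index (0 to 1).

Step 0: x=[6.0000 12.0000] v=[0.0000 0.0000]
Step 1: x=[6.0400 11.9600] v=[0.2000 -0.2000]
Step 2: x=[6.1168 11.8832] v=[0.3840 -0.3840]
Step 3: x=[6.2243 11.7757] v=[0.5373 -0.5373]
Step 4: x=[6.3538 11.6462] v=[0.6476 -0.6476]
Step 5: x=[6.4950 11.5050] v=[0.7061 -0.7061]
Step 6: x=[6.6366 11.3634] v=[0.7081 -0.7081]
Step 7: x=[6.7673 11.2327] v=[0.6535 -0.6535]
Step 8: x=[6.8766 11.1234] v=[0.5466 -0.5466]

Answer: 6.8766 11.1234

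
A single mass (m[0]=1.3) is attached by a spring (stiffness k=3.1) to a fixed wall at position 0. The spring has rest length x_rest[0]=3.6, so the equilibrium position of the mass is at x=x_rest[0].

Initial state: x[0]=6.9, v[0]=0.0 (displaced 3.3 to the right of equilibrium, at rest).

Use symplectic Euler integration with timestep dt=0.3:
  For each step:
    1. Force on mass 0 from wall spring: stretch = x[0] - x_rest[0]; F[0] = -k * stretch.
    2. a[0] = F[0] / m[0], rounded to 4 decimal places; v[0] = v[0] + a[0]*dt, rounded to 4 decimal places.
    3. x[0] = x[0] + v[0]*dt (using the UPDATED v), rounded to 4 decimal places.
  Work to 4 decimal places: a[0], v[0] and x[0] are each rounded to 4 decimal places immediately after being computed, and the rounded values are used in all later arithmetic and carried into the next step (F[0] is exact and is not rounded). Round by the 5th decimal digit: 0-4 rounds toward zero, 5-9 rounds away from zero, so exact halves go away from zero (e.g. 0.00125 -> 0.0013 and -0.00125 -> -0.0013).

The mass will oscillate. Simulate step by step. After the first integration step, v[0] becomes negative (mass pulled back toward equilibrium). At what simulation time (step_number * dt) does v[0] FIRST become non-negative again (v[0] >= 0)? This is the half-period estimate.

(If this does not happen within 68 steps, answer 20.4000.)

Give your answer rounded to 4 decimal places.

Answer: 2.1000

Derivation:
Step 0: x=[6.9000] v=[0.0000]
Step 1: x=[6.1918] v=[-2.3608]
Step 2: x=[4.9273] v=[-4.2149]
Step 3: x=[3.3780] v=[-5.1644]
Step 4: x=[1.8763] v=[-5.0056]
Step 5: x=[0.7446] v=[-3.7725]
Step 6: x=[0.2257] v=[-1.7298]
Step 7: x=[0.4309] v=[0.6841]
First v>=0 after going negative at step 7, time=2.1000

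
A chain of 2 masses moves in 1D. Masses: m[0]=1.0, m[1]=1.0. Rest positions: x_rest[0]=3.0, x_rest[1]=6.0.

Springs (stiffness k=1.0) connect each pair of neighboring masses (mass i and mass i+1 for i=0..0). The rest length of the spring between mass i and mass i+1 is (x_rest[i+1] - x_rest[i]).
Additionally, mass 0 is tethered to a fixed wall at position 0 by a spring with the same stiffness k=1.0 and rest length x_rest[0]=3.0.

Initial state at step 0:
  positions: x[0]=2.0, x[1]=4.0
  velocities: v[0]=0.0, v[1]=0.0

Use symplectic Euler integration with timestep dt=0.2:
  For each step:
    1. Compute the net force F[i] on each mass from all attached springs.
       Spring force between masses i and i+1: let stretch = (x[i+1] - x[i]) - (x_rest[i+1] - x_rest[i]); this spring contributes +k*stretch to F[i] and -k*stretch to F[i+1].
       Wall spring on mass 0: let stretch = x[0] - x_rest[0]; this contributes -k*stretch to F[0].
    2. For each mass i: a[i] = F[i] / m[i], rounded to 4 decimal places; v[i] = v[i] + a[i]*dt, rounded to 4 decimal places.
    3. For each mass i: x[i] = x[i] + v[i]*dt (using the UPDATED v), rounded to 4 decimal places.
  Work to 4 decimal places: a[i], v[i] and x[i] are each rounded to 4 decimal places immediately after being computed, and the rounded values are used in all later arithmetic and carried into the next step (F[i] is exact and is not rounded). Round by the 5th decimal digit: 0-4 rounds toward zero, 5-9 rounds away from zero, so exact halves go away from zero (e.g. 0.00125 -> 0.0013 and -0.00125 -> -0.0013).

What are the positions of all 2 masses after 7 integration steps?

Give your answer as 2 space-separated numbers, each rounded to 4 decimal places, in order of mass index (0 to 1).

Answer: 2.1645 4.9432

Derivation:
Step 0: x=[2.0000 4.0000] v=[0.0000 0.0000]
Step 1: x=[2.0000 4.0400] v=[0.0000 0.2000]
Step 2: x=[2.0016 4.1184] v=[0.0080 0.3920]
Step 3: x=[2.0078 4.2321] v=[0.0310 0.5686]
Step 4: x=[2.0227 4.3768] v=[0.0743 0.7237]
Step 5: x=[2.0508 4.5474] v=[0.1406 0.8529]
Step 6: x=[2.0968 4.7381] v=[0.2298 0.9536]
Step 7: x=[2.1645 4.9432] v=[0.3387 1.0253]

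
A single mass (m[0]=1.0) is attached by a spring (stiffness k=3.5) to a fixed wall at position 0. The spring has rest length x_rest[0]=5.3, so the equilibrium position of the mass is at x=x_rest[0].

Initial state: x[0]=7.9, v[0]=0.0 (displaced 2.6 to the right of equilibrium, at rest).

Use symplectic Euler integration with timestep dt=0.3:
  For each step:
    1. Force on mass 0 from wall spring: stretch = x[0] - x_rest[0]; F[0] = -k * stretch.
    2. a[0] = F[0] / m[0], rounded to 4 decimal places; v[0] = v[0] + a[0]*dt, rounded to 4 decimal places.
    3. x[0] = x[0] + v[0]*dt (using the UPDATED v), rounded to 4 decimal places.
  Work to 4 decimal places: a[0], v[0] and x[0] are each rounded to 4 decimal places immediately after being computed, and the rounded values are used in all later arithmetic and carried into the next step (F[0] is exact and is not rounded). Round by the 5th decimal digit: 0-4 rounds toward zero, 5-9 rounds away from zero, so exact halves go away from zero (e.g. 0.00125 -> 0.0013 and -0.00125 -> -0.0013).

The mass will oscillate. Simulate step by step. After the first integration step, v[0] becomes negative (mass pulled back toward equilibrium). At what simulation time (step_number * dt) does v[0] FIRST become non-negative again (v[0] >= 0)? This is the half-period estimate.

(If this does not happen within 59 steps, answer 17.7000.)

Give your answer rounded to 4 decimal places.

Step 0: x=[7.9000] v=[0.0000]
Step 1: x=[7.0810] v=[-2.7300]
Step 2: x=[5.7010] v=[-4.6001]
Step 3: x=[4.1946] v=[-5.0212]
Step 4: x=[3.0365] v=[-3.8605]
Step 5: x=[2.5914] v=[-1.4838]
Step 6: x=[2.9995] v=[1.3602]
First v>=0 after going negative at step 6, time=1.8000

Answer: 1.8000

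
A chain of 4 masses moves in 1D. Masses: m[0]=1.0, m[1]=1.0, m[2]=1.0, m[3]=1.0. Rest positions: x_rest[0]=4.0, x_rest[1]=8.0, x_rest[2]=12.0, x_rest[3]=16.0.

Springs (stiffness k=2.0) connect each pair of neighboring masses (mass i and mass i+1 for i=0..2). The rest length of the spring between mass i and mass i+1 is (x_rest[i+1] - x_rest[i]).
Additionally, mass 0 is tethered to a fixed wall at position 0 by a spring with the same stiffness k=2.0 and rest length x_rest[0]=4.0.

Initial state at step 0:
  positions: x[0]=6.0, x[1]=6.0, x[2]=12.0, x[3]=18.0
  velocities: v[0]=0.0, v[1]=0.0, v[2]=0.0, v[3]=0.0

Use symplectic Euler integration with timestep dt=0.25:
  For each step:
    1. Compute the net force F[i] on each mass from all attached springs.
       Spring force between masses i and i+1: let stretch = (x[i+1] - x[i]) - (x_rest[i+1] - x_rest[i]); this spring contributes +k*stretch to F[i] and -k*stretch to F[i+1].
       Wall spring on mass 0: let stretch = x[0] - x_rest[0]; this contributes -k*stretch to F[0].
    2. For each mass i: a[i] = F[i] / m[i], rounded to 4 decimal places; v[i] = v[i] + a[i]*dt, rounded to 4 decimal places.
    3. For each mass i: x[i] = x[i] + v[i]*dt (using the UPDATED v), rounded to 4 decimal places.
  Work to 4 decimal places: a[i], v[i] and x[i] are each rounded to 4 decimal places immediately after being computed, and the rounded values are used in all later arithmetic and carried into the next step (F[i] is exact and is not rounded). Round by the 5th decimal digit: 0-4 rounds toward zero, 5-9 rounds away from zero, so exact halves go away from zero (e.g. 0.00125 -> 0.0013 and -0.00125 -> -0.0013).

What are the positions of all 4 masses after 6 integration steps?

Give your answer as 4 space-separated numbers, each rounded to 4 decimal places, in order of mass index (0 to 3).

Answer: 2.7318 9.6604 13.4842 15.0228

Derivation:
Step 0: x=[6.0000 6.0000 12.0000 18.0000] v=[0.0000 0.0000 0.0000 0.0000]
Step 1: x=[5.2500 6.7500 12.0000 17.7500] v=[-3.0000 3.0000 0.0000 -1.0000]
Step 2: x=[4.0313 7.9688 12.0625 17.2813] v=[-4.8750 4.8750 0.2500 -1.8750]
Step 3: x=[2.8008 9.2071 12.2657 16.6602] v=[-4.9219 4.9531 0.8126 -2.4844]
Step 4: x=[2.0210 10.0269 12.6359 15.9898] v=[-3.1192 3.2793 1.4806 -2.6817]
Step 5: x=[1.9893 10.1721 13.0992 15.4001] v=[-0.1268 0.5809 1.8531 -2.3587]
Step 6: x=[2.7318 9.6604 13.4842 15.0228] v=[2.9700 -2.0470 1.5400 -1.5092]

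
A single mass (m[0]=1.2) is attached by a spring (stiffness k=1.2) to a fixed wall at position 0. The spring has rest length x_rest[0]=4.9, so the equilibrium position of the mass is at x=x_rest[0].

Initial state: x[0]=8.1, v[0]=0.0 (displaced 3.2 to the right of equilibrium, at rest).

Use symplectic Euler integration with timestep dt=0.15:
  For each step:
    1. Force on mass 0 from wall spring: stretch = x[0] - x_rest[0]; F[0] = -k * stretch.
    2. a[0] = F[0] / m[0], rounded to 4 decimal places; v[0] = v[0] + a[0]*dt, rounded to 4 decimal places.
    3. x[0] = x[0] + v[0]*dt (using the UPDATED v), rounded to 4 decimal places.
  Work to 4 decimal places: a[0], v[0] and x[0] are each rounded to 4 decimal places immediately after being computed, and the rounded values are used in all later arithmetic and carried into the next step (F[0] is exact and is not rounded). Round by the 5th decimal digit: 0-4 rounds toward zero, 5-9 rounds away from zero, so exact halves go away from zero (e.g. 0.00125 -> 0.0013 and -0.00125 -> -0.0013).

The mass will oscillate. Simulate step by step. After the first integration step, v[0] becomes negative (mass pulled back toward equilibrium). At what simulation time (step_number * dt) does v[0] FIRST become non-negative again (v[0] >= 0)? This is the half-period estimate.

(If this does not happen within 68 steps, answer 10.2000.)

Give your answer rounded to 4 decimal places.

Answer: 3.1500

Derivation:
Step 0: x=[8.1000] v=[0.0000]
Step 1: x=[8.0280] v=[-0.4800]
Step 2: x=[7.8856] v=[-0.9492]
Step 3: x=[7.6761] v=[-1.3970]
Step 4: x=[7.4041] v=[-1.8134]
Step 5: x=[7.0758] v=[-2.1890]
Step 6: x=[6.6985] v=[-2.5154]
Step 7: x=[6.2807] v=[-2.7852]
Step 8: x=[5.8319] v=[-2.9923]
Step 9: x=[5.3621] v=[-3.1321]
Step 10: x=[4.8819] v=[-3.2014]
Step 11: x=[4.4021] v=[-3.1987]
Step 12: x=[3.9335] v=[-3.1240]
Step 13: x=[3.4867] v=[-2.9790]
Step 14: x=[3.0717] v=[-2.7670]
Step 15: x=[2.6978] v=[-2.4928]
Step 16: x=[2.3734] v=[-2.1625]
Step 17: x=[2.1059] v=[-1.7835]
Step 18: x=[1.9012] v=[-1.3644]
Step 19: x=[1.7640] v=[-0.9146]
Step 20: x=[1.6974] v=[-0.4442]
Step 21: x=[1.7028] v=[0.0362]
First v>=0 after going negative at step 21, time=3.1500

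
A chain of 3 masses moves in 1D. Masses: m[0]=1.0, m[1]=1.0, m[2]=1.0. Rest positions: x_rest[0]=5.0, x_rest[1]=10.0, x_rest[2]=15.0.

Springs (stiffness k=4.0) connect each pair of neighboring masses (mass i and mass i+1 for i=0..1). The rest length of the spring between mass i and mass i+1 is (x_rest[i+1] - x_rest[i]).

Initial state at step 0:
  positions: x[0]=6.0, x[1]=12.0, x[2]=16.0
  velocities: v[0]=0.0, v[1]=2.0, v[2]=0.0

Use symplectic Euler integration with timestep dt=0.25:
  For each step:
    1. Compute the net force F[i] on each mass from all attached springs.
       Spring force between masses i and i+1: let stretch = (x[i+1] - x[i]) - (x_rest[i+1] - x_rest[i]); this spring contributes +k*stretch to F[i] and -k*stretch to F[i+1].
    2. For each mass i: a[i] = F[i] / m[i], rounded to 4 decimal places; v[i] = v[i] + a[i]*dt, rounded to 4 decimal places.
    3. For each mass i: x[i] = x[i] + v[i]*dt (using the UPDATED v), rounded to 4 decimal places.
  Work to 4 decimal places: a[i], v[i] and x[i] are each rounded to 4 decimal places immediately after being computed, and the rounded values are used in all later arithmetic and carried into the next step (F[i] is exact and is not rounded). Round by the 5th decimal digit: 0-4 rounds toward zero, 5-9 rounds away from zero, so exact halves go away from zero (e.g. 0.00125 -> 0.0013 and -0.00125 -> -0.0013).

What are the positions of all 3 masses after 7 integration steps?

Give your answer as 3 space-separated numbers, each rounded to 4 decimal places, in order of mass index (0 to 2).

Step 0: x=[6.0000 12.0000 16.0000] v=[0.0000 2.0000 0.0000]
Step 1: x=[6.2500 12.0000 16.2500] v=[1.0000 0.0000 1.0000]
Step 2: x=[6.6875 11.6250 16.6875] v=[1.7500 -1.5000 1.7500]
Step 3: x=[7.1094 11.2813 17.1094] v=[1.6875 -1.3750 1.6875]
Step 4: x=[7.3243 11.3516 17.3243] v=[0.8594 0.2812 0.8594]
Step 5: x=[7.2960 11.9083 17.2960] v=[-0.1133 2.2266 -0.1133]
Step 6: x=[7.1708 12.6588 17.1708] v=[-0.5010 3.0020 -0.5010]
Step 7: x=[7.1676 13.1653 17.1676] v=[-0.0130 2.0260 -0.0130]

Answer: 7.1676 13.1653 17.1676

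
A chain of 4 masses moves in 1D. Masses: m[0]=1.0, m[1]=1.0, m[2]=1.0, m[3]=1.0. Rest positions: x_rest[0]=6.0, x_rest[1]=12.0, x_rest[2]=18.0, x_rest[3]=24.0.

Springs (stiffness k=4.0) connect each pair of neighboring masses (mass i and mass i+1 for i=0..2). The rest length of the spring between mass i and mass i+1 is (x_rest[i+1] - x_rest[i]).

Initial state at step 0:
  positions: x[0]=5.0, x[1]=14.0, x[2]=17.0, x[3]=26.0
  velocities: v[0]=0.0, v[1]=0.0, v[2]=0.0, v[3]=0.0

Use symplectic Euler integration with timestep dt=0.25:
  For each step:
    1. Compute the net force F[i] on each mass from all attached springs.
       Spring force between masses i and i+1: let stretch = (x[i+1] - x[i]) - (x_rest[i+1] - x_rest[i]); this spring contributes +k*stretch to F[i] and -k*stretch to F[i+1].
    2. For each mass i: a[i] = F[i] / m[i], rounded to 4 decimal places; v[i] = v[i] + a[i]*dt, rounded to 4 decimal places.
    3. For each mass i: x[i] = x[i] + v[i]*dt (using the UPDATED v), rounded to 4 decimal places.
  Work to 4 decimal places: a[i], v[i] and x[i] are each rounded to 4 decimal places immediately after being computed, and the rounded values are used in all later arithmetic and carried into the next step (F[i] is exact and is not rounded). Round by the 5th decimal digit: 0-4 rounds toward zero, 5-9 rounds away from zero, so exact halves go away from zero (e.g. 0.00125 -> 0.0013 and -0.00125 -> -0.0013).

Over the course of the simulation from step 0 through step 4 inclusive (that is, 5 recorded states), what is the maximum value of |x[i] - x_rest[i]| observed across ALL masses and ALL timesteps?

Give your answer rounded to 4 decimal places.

Answer: 2.5625

Derivation:
Step 0: x=[5.0000 14.0000 17.0000 26.0000] v=[0.0000 0.0000 0.0000 0.0000]
Step 1: x=[5.7500 12.5000 18.5000 25.2500] v=[3.0000 -6.0000 6.0000 -3.0000]
Step 2: x=[6.6875 10.8125 20.1875 24.3125] v=[3.7500 -6.7500 6.7500 -3.7500]
Step 3: x=[7.1563 10.4375 20.5625 23.8438] v=[1.8750 -1.5000 1.5000 -1.8750]
Step 4: x=[6.9454 11.7735 19.2266 24.0547] v=[-0.8438 5.3438 -5.3437 0.8437]
Max displacement = 2.5625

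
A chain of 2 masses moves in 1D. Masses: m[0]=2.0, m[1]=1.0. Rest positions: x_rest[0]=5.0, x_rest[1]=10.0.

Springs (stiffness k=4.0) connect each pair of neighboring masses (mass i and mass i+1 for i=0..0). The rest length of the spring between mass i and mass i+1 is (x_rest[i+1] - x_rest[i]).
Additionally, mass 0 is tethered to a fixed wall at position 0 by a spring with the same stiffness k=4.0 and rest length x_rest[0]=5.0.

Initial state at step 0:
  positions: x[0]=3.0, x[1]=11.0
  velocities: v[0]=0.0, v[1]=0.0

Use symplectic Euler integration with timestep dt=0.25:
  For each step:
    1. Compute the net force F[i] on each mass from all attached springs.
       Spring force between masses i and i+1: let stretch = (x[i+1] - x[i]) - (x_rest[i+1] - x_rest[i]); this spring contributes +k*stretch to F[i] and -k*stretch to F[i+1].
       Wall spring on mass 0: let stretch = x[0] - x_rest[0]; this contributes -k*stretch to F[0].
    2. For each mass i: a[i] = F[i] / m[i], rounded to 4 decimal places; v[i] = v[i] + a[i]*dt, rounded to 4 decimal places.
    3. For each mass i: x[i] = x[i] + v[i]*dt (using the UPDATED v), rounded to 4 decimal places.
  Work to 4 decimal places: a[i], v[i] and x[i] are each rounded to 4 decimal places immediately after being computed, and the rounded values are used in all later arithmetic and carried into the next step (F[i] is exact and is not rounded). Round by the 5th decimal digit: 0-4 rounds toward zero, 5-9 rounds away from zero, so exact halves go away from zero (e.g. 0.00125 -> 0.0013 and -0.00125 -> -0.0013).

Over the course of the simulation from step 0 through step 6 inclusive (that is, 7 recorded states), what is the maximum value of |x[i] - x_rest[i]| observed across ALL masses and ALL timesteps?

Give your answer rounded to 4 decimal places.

Step 0: x=[3.0000 11.0000] v=[0.0000 0.0000]
Step 1: x=[3.6250 10.2500] v=[2.5000 -3.0000]
Step 2: x=[4.6250 9.0938] v=[4.0000 -4.6250]
Step 3: x=[5.6055 8.0704] v=[3.9219 -4.0938]
Step 4: x=[6.1934 7.6807] v=[2.3516 -1.5587]
Step 5: x=[6.1930 8.1692] v=[-0.0015 1.9540]
Step 6: x=[5.6655 9.4137] v=[-2.1099 4.9778]
Max displacement = 2.3193

Answer: 2.3193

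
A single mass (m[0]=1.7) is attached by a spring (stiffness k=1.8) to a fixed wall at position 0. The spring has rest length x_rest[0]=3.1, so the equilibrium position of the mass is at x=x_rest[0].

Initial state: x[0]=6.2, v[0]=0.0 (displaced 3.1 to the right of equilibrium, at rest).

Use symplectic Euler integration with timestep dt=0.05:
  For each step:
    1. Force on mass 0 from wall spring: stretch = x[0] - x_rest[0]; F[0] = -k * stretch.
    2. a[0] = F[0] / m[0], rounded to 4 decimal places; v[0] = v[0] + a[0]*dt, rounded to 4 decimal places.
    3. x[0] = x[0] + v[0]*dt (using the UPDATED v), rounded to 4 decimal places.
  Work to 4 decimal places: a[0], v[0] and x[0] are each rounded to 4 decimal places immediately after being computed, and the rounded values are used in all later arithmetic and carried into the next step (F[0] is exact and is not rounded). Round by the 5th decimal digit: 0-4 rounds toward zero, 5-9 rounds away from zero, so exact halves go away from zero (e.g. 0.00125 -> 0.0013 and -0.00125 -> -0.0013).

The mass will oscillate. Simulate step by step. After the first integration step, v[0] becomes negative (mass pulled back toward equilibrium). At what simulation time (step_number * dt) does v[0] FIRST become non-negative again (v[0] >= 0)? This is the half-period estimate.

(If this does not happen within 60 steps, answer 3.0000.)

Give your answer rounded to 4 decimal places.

Step 0: x=[6.2000] v=[0.0000]
Step 1: x=[6.1918] v=[-0.1641]
Step 2: x=[6.1754] v=[-0.3278]
Step 3: x=[6.1509] v=[-0.4906]
Step 4: x=[6.1183] v=[-0.6521]
Step 5: x=[6.0777] v=[-0.8119]
Step 6: x=[6.0292] v=[-0.9695]
Step 7: x=[5.9730] v=[-1.1246]
Step 8: x=[5.9092] v=[-1.2767]
Step 9: x=[5.8379] v=[-1.4254]
Step 10: x=[5.7594] v=[-1.5704]
Step 11: x=[5.6738] v=[-1.7112]
Step 12: x=[5.5814] v=[-1.8475]
Step 13: x=[5.4825] v=[-1.9789]
Step 14: x=[5.3773] v=[-2.1050]
Step 15: x=[5.2660] v=[-2.2256]
Step 16: x=[5.1490] v=[-2.3403]
Step 17: x=[5.0266] v=[-2.4488]
Step 18: x=[4.8991] v=[-2.5508]
Step 19: x=[4.7668] v=[-2.6460]
Step 20: x=[4.6301] v=[-2.7342]
Step 21: x=[4.4893] v=[-2.8152]
Step 22: x=[4.3449] v=[-2.8888]
Step 23: x=[4.1972] v=[-2.9547]
Step 24: x=[4.0466] v=[-3.0128]
Step 25: x=[3.8935] v=[-3.0629]
Step 26: x=[3.7383] v=[-3.1049]
Step 27: x=[3.5814] v=[-3.1387]
Step 28: x=[3.4232] v=[-3.1642]
Step 29: x=[3.2641] v=[-3.1813]
Step 30: x=[3.1046] v=[-3.1900]
Step 31: x=[2.9451] v=[-3.1902]
Step 32: x=[2.7860] v=[-3.1820]
Step 33: x=[2.6277] v=[-3.1654]
Step 34: x=[2.4707] v=[-3.1404]
Step 35: x=[2.3153] v=[-3.1071]
Step 36: x=[2.1620] v=[-3.0656]
Step 37: x=[2.0112] v=[-3.0159]
Step 38: x=[1.8633] v=[-2.9583]
Step 39: x=[1.7187] v=[-2.8928]
Step 40: x=[1.5777] v=[-2.8197]
Step 41: x=[1.4407] v=[-2.7391]
Step 42: x=[1.3081] v=[-2.6513]
Step 43: x=[1.1803] v=[-2.5564]
Step 44: x=[1.0576] v=[-2.4548]
Step 45: x=[0.9403] v=[-2.3467]
Step 46: x=[0.8287] v=[-2.2324]
Step 47: x=[0.7231] v=[-2.1122]
Step 48: x=[0.6238] v=[-1.9864]
Step 49: x=[0.5310] v=[-1.8553]
Step 50: x=[0.4450] v=[-1.7193]
Step 51: x=[0.3661] v=[-1.5787]
Step 52: x=[0.2944] v=[-1.4340]
Step 53: x=[0.2301] v=[-1.2855]
Step 54: x=[0.1734] v=[-1.1336]
Step 55: x=[0.1245] v=[-0.9787]
Step 56: x=[0.0834] v=[-0.8212]
Step 57: x=[0.0503] v=[-0.6615]
Step 58: x=[0.0253] v=[-0.5000]
Step 59: x=[0.0084] v=[-0.3372]
Step 60: x=[-0.0003] v=[-0.1735]
v[0] did not become non-negative within 60 steps; using fallback time=3.0000

Answer: 3.0000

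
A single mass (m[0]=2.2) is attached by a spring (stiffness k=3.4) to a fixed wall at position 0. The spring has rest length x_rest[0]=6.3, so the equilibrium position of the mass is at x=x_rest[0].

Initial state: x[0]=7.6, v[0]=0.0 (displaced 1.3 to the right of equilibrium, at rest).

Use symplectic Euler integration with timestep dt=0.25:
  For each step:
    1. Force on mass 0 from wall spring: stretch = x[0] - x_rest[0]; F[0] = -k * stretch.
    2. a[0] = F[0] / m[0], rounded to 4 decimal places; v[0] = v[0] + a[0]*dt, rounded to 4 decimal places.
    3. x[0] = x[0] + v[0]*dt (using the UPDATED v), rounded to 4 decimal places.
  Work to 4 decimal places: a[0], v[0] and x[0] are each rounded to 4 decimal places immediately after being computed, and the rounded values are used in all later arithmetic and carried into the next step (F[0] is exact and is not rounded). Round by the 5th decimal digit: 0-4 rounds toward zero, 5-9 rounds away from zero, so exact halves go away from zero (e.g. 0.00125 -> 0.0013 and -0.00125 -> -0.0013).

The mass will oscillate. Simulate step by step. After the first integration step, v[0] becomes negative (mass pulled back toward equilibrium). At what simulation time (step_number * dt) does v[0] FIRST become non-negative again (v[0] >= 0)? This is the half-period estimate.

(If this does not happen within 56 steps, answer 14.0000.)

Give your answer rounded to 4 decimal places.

Answer: 2.7500

Derivation:
Step 0: x=[7.6000] v=[0.0000]
Step 1: x=[7.4744] v=[-0.5023]
Step 2: x=[7.2354] v=[-0.9561]
Step 3: x=[6.9060] v=[-1.3175]
Step 4: x=[6.5181] v=[-1.5516]
Step 5: x=[6.1091] v=[-1.6359]
Step 6: x=[5.7186] v=[-1.5622]
Step 7: x=[5.3842] v=[-1.3376]
Step 8: x=[5.1383] v=[-0.9838]
Step 9: x=[5.0046] v=[-0.5350]
Step 10: x=[4.9960] v=[-0.0345]
Step 11: x=[5.1133] v=[0.4693]
First v>=0 after going negative at step 11, time=2.7500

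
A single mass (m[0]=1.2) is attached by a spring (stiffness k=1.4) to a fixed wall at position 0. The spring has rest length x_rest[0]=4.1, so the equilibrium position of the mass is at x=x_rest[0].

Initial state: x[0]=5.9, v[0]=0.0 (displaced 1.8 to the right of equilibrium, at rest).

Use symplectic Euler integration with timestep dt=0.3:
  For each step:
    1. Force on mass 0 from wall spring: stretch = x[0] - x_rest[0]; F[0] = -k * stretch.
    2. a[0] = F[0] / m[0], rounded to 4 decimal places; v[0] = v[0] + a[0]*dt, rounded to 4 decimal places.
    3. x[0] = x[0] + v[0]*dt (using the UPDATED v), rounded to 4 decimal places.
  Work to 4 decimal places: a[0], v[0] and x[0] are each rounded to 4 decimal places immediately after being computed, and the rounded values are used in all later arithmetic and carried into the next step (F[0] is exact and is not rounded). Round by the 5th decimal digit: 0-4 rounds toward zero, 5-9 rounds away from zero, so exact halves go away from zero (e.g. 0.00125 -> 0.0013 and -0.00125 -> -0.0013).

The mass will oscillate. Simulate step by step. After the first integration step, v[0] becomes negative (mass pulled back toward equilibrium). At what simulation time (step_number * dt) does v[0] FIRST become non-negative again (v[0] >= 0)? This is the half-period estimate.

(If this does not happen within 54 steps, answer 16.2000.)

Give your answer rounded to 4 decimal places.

Answer: 3.0000

Derivation:
Step 0: x=[5.9000] v=[0.0000]
Step 1: x=[5.7110] v=[-0.6300]
Step 2: x=[5.3528] v=[-1.1939]
Step 3: x=[4.8631] v=[-1.6324]
Step 4: x=[4.2933] v=[-1.8995]
Step 5: x=[3.7031] v=[-1.9672]
Step 6: x=[3.1546] v=[-1.8283]
Step 7: x=[2.7054] v=[-1.4974]
Step 8: x=[2.4026] v=[-1.0093]
Step 9: x=[2.2780] v=[-0.4152]
Step 10: x=[2.3448] v=[0.2225]
First v>=0 after going negative at step 10, time=3.0000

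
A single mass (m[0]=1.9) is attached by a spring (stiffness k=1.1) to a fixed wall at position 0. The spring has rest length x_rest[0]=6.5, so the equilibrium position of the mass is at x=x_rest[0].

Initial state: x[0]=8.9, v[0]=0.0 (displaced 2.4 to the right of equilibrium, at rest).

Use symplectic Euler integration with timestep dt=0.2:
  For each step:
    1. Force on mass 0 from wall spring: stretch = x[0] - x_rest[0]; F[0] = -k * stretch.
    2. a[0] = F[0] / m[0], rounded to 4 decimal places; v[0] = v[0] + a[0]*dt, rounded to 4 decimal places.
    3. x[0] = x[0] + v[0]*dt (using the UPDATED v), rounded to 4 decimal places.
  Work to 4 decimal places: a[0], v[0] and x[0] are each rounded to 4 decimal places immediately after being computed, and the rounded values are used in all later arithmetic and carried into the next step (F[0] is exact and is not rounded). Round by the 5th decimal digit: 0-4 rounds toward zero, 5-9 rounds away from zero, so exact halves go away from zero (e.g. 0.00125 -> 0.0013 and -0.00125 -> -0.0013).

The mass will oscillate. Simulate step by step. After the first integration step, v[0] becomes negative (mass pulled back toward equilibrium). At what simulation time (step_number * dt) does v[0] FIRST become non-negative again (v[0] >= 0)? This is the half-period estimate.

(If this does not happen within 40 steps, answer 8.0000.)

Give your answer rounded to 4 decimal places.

Answer: 4.2000

Derivation:
Step 0: x=[8.9000] v=[0.0000]
Step 1: x=[8.8444] v=[-0.2779]
Step 2: x=[8.7345] v=[-0.5494]
Step 3: x=[8.5729] v=[-0.8081]
Step 4: x=[8.3633] v=[-1.0481]
Step 5: x=[8.1105] v=[-1.2639]
Step 6: x=[7.8204] v=[-1.4504]
Step 7: x=[7.4997] v=[-1.6033]
Step 8: x=[7.1559] v=[-1.7191]
Step 9: x=[6.7969] v=[-1.7950]
Step 10: x=[6.4310] v=[-1.8294]
Step 11: x=[6.0667] v=[-1.8214]
Step 12: x=[5.7125] v=[-1.7712]
Step 13: x=[5.3765] v=[-1.6800]
Step 14: x=[5.0665] v=[-1.5499]
Step 15: x=[4.7897] v=[-1.3839]
Step 16: x=[4.5525] v=[-1.1859]
Step 17: x=[4.3604] v=[-0.9604]
Step 18: x=[4.2179] v=[-0.7127]
Step 19: x=[4.1282] v=[-0.4485]
Step 20: x=[4.0934] v=[-0.1739]
Step 21: x=[4.1144] v=[0.1048]
First v>=0 after going negative at step 21, time=4.2000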